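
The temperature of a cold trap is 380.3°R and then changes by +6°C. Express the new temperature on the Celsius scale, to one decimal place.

Initial temperature in Celsius: (380.3 - 491.67) × 5/9 = -61.8722°C.
Final Celsius temperature: -61.8722 + 6.0000 = -55.8722°C.

-55.9°C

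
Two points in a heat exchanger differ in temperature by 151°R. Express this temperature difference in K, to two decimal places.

83.89 K

For a temperature interval the offset drops out; only the factor 5/9 applies.
151 × 5/9 = 83.89.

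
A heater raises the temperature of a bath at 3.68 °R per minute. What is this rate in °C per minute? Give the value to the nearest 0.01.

The quantity depends on a temperature interval, so only the ratio of degree sizes applies; the offset between the scales is irrelevant.
A change of 1°R is a change of 5/9°C, so 3.68 × 5/9 = 2.04.

2.04 °C/minute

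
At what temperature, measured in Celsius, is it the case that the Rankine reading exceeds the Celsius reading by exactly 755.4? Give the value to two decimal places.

Let C be the Celsius reading. The Rankine reading is R = 1.8·C + 491.67.
Require R - C = 755.4: (0.8)·C + 491.67 = 755.4.
C = (755.4 - 491.67) / (0.8) = 329.66.

329.66°C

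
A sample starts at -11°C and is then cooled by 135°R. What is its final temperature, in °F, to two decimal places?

The 135°R change is an interval, so only the factor 5/9 applies: -135 × 5/9 = -75.0000°C.
Final Celsius temperature: -11.0000 - 75.0000 = -86.0000°C.
In Fahrenheit: -86.0000 × 1.8 + 32 = -122.80°F.

-122.80°F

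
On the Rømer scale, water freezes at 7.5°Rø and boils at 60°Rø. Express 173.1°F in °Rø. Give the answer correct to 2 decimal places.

First in Celsius: (173.1 - 32) × 5/9 = 78.3889°C.
Linearly onto the Rømer scale: 7.5 + (78.3889 / 100) × (60 - 7.5) = 48.65°Rø.

48.65°Rø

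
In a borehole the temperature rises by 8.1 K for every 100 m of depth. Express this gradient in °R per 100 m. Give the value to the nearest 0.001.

14.580 °R/100 m

Since only a temperature interval is involved, the additive offset between the scales drops out.
A change of 1 K is a change of 1.8°R, so 8.1 × 1.8 = 14.580.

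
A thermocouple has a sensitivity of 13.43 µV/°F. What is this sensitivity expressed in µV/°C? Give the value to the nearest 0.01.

The quantity depends on a temperature interval, so only the ratio of degree sizes applies; the offset between the scales is irrelevant.
A change of 1°C is a change of 1.8°F, so per °C the value is 13.43 × 1.8 = 24.17.

24.17 µV/°C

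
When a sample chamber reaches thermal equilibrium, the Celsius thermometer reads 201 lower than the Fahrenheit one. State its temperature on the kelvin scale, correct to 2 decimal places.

Let x be the Fahrenheit reading; then the Celsius reading is 5/9·x - 17.7778.
(5/9·x - 17.7778) - x = -201  ⇒  (-4/9)·x = -183.222  ⇒  x = 412.2500°F.
In Celsius: (412.25 - 32) × 5/9 = 211.2500°C.
In kelvin: 211.2500 + 273.15 = 484.40 K.

484.40 K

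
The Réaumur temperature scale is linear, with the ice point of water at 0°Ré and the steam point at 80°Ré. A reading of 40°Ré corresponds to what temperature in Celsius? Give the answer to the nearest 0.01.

Linear interpolation between the fixed points: C = (40 - 0) × 100 / (80 - 0) = 50.0000°C.

50.00°C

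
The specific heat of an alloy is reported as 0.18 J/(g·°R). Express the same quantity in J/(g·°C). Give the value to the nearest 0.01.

0.32 J/(g·°C)

The quantity depends on a temperature interval, so only the ratio of degree sizes applies; the offset between the scales is irrelevant.
A change of 1°C is a change of 1.8°R, so per °C the value is 0.18 × 1.8 = 0.32.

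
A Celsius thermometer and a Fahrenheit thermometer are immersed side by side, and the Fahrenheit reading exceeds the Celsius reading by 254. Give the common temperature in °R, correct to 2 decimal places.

Let x be the Celsius reading; then the Fahrenheit reading is 1.8·x + 32.
(1.8·x + 32) - x = 254  ⇒  (0.8)·x = 222  ⇒  x = 277.5000°C.
In Rankine: 277.5000 × 1.8 + 491.67 = 991.17°R.

991.17°R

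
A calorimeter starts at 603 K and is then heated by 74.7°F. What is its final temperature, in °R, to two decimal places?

1160.10°R

Initial temperature in Celsius: 603 - 273.15 = 329.8500°C.
The 74.7°F change is an interval, so only the factor 5/9 applies: +74.7 × 5/9 = +41.5000°C.
Final Celsius temperature: 329.8500 + 41.5000 = 371.3500°C.
In Rankine: 371.3500 × 1.8 + 491.67 = 1160.10°R.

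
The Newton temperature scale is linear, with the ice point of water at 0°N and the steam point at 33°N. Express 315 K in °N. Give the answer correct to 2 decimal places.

First in Celsius: 315 - 273.15 = 41.8500°C.
Linearly onto the Newton scale: 0 + (41.8500 / 100) × (33 - 0) = 13.81°N.

13.81°N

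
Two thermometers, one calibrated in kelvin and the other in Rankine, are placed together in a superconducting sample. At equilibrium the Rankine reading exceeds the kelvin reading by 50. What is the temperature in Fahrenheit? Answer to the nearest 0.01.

Let x be the kelvin reading; then the Rankine reading is 1.8·x.
(1.8·x) - x = 50  ⇒  (0.8)·x = 50  ⇒  x = 62.5000 K.
In Celsius: 62.5 - 273.15 = -210.6500°C.
In Fahrenheit: -210.6500 × 1.8 + 32 = -347.17°F.

-347.17°F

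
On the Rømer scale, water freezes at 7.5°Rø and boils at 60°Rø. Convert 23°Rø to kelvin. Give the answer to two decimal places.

302.67 K

Linear interpolation between the fixed points: C = (23 - 7.5) × 100 / (60 - 7.5) = 29.5238°C.
Then 29.5238 + 273.15 = 302.67 K.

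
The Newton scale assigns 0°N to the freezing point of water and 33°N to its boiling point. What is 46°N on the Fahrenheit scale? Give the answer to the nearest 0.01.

Linear interpolation between the fixed points: C = (46 - 0) × 100 / (33 - 0) = 139.3939°C.
Then 139.3939 × 1.8 + 32 = 282.91°F.

282.91°F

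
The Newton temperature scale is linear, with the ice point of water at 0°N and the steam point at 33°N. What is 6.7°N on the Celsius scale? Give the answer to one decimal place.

Linear interpolation between the fixed points: C = (6.7 - 0) × 100 / (33 - 0) = 20.3030°C.

20.3°C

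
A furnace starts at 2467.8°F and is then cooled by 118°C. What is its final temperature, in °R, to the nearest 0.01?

Initial temperature in Celsius: (2467.8 - 32) × 5/9 = 1353.2222°C.
Final Celsius temperature: 1353.2222 - 118.0000 = 1235.2222°C.
In Rankine: 1235.2222 × 1.8 + 491.67 = 2715.07°R.

2715.07°R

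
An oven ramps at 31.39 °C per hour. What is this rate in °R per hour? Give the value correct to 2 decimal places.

56.50 °R/hour

Since only a temperature interval is involved, the additive offset between the scales drops out.
A change of 1°C is a change of 1.8°R, so 31.39 × 1.8 = 56.50.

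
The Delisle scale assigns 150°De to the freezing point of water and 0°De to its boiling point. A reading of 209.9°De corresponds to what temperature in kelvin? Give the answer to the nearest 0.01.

233.22 K

Linear interpolation between the fixed points: C = (209.9 - 150) × 100 / (0 - 150) = -39.9333°C.
Then -39.9333 + 273.15 = 233.22 K.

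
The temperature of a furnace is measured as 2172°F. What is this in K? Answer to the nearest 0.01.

In Celsius: (2172 - 32) × 5/9 = 1188.8889°C.
In kelvin: 1188.8889 + 273.15 = 1462.04 K.

1462.04 K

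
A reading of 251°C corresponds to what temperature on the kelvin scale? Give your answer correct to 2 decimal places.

In kelvin: 251.0000 + 273.15 = 524.15 K.

524.15 K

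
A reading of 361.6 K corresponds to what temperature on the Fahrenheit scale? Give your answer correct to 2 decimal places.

191.21°F

In Celsius: 361.6 - 273.15 = 88.4500°C.
In Fahrenheit: 88.4500 × 1.8 + 32 = 191.21°F.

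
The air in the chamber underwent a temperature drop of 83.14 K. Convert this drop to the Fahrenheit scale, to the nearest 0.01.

For a temperature interval the offset drops out; only the factor 1.8 applies.
83.14 × 1.8 = 149.65.

149.65°F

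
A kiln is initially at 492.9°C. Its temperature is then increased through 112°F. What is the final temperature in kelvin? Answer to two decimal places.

828.27 K

The 112°F change is an interval, so only the factor 5/9 applies: +112 × 5/9 = +62.2222°C.
Final Celsius temperature: 492.9000 + 62.2222 = 555.1222°C.
In kelvin: 555.1222 + 273.15 = 828.27 K.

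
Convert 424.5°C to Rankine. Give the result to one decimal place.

1255.8°R

In Rankine: 424.5000 × 1.8 + 491.67 = 1255.8°R.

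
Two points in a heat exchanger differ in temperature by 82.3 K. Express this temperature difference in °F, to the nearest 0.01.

148.14°F

For a temperature interval the offset drops out; only the factor 1.8 applies.
82.3 × 1.8 = 148.14.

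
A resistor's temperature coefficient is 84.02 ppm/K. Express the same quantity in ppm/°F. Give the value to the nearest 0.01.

46.68 ppm/°F

Since only a temperature interval is involved, the additive offset between the scales drops out.
A change of 1°F is a change of 5/9 K, so per °F the value is 84.02 × 5/9 = 46.68.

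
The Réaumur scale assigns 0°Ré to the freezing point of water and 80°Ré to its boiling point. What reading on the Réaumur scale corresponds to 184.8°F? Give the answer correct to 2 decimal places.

First in Celsius: (184.8 - 32) × 5/9 = 84.8889°C.
Linearly onto the Réaumur scale: 0 + (84.8889 / 100) × (80 - 0) = 67.91°Ré.

67.91°Ré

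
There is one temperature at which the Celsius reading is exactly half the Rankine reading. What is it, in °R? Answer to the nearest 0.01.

4916.70°R

Let R be the Rankine reading. The Celsius reading is C = 5/9·R - 273.15.
Require C = 0.5·R: 5/9·R - 273.15 = 0.5·R.
(1/18)·R = 273.15  ⇒  R = 4916.70.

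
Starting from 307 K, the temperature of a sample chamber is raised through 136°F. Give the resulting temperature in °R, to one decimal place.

Initial temperature in Celsius: 307 - 273.15 = 33.8500°C.
The 136°F change is an interval, so only the factor 5/9 applies: +136 × 5/9 = +75.5556°C.
Final Celsius temperature: 33.8500 + 75.5556 = 109.4056°C.
In Rankine: 109.4056 × 1.8 + 491.67 = 688.6°R.

688.6°R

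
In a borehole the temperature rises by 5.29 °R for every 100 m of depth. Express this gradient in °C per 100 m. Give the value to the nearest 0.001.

2.939 °C/100 m

Since only a temperature interval is involved, the additive offset between the scales drops out.
A change of 1°R is a change of 5/9°C, so 5.29 × 5/9 = 2.939.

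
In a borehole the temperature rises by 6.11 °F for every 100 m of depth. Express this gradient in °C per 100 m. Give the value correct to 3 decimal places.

Since only a temperature interval is involved, the additive offset between the scales drops out.
A change of 1°F is a change of 5/9°C, so 6.11 × 5/9 = 3.394.

3.394 °C/100 m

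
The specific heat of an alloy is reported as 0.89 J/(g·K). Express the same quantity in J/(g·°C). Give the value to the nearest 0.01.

0.89 J/(g·°C)

Since only a temperature interval is involved, the additive offset between the scales drops out.
A change of 1°C is a change of 1 K, so per °C the value is 0.89 × 1 = 0.89.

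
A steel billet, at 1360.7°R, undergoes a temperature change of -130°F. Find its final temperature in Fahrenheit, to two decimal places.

Initial temperature in Celsius: (1360.7 - 491.67) × 5/9 = 482.7944°C.
The 130°F change is an interval, so only the factor 5/9 applies: -130 × 5/9 = -72.2222°C.
Final Celsius temperature: 482.7944 - 72.2222 = 410.5722°C.
In Fahrenheit: 410.5722 × 1.8 + 32 = 771.03°F.

771.03°F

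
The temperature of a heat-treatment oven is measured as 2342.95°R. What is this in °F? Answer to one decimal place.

1883.3°F

In Celsius: (2342.95 - 491.67) × 5/9 = 1028.4889°C.
In Fahrenheit: 1028.4889 × 1.8 + 32 = 1883.3°F.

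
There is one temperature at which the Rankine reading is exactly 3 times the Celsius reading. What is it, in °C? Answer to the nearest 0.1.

Let C be the Celsius reading. The Rankine reading is R = 1.8·C + 491.67.
Require R = 3·C: 1.8·C + 491.67 = 3·C.
(-1.2)·C = -491.67  ⇒  C = 409.7.

409.7°C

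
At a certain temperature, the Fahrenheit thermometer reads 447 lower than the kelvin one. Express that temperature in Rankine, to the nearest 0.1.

Let x be the kelvin reading; then the Fahrenheit reading is 1.8·x - 459.67.
(1.8·x - 459.67) - x = -447  ⇒  (0.8)·x = 12.67  ⇒  x = 15.8375 K.
In Celsius: 15.8375 - 273.15 = -257.3125°C.
In Rankine: -257.3125 × 1.8 + 491.67 = 28.5°R.

28.5°R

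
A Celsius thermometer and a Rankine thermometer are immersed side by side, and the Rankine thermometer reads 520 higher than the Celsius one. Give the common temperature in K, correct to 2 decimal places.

308.56 K

Let x be the Celsius reading; then the Rankine reading is 1.8·x + 491.67.
(1.8·x + 491.67) - x = 520  ⇒  (0.8)·x = 28.33  ⇒  x = 35.4125°C.
In kelvin: 35.4125 + 273.15 = 308.56 K.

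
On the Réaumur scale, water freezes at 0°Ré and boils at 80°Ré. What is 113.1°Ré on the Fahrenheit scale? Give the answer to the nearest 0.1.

286.5°F

Linear interpolation between the fixed points: C = (113.1 - 0) × 100 / (80 - 0) = 141.3750°C.
Then 141.3750 × 1.8 + 32 = 286.5°F.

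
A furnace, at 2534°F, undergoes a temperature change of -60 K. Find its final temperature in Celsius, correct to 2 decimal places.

1330.00°C

Initial temperature in Celsius: (2534 - 32) × 5/9 = 1390.0000°C.
The 60 K change is an interval; Kelvin and Celsius degrees are the same size, so ΔC = -60°C.
Final Celsius temperature: 1390.0000 - 60.0000 = 1330.0000°C.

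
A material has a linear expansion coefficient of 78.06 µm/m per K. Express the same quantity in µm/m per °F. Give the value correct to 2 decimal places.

43.37 µm/m per °F

Since only a temperature interval is involved, the additive offset between the scales drops out.
A change of 1°F is a change of 5/9 K, so per °F the value is 78.06 × 5/9 = 43.37.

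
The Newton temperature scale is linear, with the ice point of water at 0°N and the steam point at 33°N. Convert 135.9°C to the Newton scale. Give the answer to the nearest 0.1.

44.8°N

Linearly onto the Newton scale: 0 + (135.9000 / 100) × (33 - 0) = 44.8°N.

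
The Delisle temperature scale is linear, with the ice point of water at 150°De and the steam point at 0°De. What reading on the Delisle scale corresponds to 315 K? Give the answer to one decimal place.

87.2°De

First in Celsius: 315 - 273.15 = 41.8500°C.
Linearly onto the Delisle scale: 150 + (41.8500 / 100) × (0 - 150) = 87.2°De.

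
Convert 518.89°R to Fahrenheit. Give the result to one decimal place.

In Celsius: (518.89 - 491.67) × 5/9 = 15.1222°C.
In Fahrenheit: 15.1222 × 1.8 + 32 = 59.2°F.

59.2°F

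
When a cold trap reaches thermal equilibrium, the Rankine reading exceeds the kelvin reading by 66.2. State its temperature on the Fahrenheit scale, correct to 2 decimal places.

Let x be the Rankine reading; then the kelvin reading is 5/9·x.
(5/9·x) - x = -66.2  ⇒  (-4/9)·x = -66.2  ⇒  x = 148.9500°R.
In Celsius: (148.95 - 491.67) × 5/9 = -190.4000°C.
In Fahrenheit: -190.4000 × 1.8 + 32 = -310.72°F.

-310.72°F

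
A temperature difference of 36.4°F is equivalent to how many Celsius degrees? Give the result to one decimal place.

20.2°C

An interval of 1°F corresponds to 5/9°C.
36.4 × 5/9 = 20.2.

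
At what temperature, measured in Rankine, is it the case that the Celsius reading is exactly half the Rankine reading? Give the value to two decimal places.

4916.70°R

Let R be the Rankine reading. The Celsius reading is C = 5/9·R - 273.15.
Require C = 0.5·R: 5/9·R - 273.15 = 0.5·R.
(1/18)·R = 273.15  ⇒  R = 4916.70.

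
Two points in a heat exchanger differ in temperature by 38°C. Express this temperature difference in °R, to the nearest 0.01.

68.40°R

For a temperature interval the offset drops out; only the factor 1.8 applies.
38 × 1.8 = 68.40.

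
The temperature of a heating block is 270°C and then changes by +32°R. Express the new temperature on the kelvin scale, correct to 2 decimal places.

560.93 K

The 32°R change is an interval, so only the factor 5/9 applies: +32 × 5/9 = +17.7778°C.
Final Celsius temperature: 270.0000 + 17.7778 = 287.7778°C.
In kelvin: 287.7778 + 273.15 = 560.93 K.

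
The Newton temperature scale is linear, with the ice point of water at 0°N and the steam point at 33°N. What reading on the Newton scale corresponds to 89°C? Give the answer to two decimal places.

Linearly onto the Newton scale: 0 + (89.0000 / 100) × (33 - 0) = 29.37°N.

29.37°N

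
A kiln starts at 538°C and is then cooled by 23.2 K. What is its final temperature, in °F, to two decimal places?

The 23.2 K change is an interval; Kelvin and Celsius degrees are the same size, so ΔC = -23.2°C.
Final Celsius temperature: 538.0000 - 23.2000 = 514.8000°C.
In Fahrenheit: 514.8000 × 1.8 + 32 = 958.64°F.

958.64°F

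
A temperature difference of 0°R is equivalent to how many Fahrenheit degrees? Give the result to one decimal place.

0.0°F

Rankine and Fahrenheit degrees are the same size, so the interval is unchanged: 0.0.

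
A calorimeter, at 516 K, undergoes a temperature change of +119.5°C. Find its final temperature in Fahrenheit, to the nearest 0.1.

684.2°F

Initial temperature in Celsius: 516 - 273.15 = 242.8500°C.
Final Celsius temperature: 242.8500 + 119.5000 = 362.3500°C.
In Fahrenheit: 362.3500 × 1.8 + 32 = 684.2°F.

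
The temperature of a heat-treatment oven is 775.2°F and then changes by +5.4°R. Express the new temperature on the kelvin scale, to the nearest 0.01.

Initial temperature in Celsius: (775.2 - 32) × 5/9 = 412.8889°C.
The 5.4°R change is an interval, so only the factor 5/9 applies: +5.4 × 5/9 = +3.0000°C.
Final Celsius temperature: 412.8889 + 3.0000 = 415.8889°C.
In kelvin: 415.8889 + 273.15 = 689.04 K.

689.04 K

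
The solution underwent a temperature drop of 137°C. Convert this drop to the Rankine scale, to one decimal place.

An interval of 1°C corresponds to 1.8°R.
137 × 1.8 = 246.6.

246.6°R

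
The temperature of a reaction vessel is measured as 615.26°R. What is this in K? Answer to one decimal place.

341.8 K

In Celsius: (615.26 - 491.67) × 5/9 = 68.6611°C.
In kelvin: 68.6611 + 273.15 = 341.8 K.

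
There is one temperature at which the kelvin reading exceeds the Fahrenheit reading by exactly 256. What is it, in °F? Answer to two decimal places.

Let F be the Fahrenheit reading. The kelvin reading is K = 5/9·F + 255.372.
Require K - F = 256: (-4/9)·F + 255.372 = 256.
F = (256 - 255.372) / (-4/9) = -1.41.

-1.41°F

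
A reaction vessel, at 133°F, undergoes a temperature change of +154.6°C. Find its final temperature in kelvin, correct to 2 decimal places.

Initial temperature in Celsius: (133 - 32) × 5/9 = 56.1111°C.
Final Celsius temperature: 56.1111 + 154.6000 = 210.7111°C.
In kelvin: 210.7111 + 273.15 = 483.86 K.

483.86 K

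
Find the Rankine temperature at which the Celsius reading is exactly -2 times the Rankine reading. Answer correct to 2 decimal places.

106.88°R

Let R be the Rankine reading. The Celsius reading is C = 5/9·R - 273.15.
Require C = -2·R: 5/9·R - 273.15 = -2·R.
(23/9)·R = 273.15  ⇒  R = 106.88.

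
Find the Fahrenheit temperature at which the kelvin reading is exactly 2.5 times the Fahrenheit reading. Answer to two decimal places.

Let F be the Fahrenheit reading. The kelvin reading is K = 5/9·F + 255.372.
Require K = 2.5·F: 5/9·F + 255.372 = 2.5·F.
(-35/18)·F = -255.372  ⇒  F = 131.33.

131.33°F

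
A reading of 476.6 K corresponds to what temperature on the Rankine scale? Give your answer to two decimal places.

In Celsius: 476.6 - 273.15 = 203.4500°C.
In Rankine: 203.4500 × 1.8 + 491.67 = 857.88°R.

857.88°R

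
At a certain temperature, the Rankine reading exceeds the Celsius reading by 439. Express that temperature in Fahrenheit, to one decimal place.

Let x be the Rankine reading; then the Celsius reading is 5/9·x - 273.15.
(5/9·x - 273.15) - x = -439  ⇒  (-4/9)·x = -165.85  ⇒  x = 373.1625°R.
In Celsius: (373.1625 - 491.67) × 5/9 = -65.8375°C.
In Fahrenheit: -65.8375 × 1.8 + 32 = -86.5°F.

-86.5°F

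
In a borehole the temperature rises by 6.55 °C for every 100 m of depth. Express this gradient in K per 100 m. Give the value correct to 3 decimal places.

6.550 K/100 m

Since only a temperature interval is involved, the additive offset between the scales drops out.
A change of 1°C is a change of 1 K, so 6.55 × 1 = 6.550.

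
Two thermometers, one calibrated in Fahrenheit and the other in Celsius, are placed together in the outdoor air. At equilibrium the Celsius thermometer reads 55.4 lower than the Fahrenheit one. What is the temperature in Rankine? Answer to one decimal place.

544.3°R

Let x be the Fahrenheit reading; then the Celsius reading is 5/9·x - 17.7778.
(5/9·x - 17.7778) - x = -55.4  ⇒  (-4/9)·x = -37.6222  ⇒  x = 84.6500°F.
In Celsius: (84.65 - 32) × 5/9 = 29.2500°C.
In Rankine: 29.2500 × 1.8 + 491.67 = 544.3°R.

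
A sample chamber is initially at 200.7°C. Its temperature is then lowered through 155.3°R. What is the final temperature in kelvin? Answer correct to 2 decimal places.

387.57 K

The 155.3°R change is an interval, so only the factor 5/9 applies: -155.3 × 5/9 = -86.2778°C.
Final Celsius temperature: 200.7000 - 86.2778 = 114.4222°C.
In kelvin: 114.4222 + 273.15 = 387.57 K.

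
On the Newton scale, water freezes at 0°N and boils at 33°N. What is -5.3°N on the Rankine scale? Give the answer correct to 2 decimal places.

462.76°R

Linear interpolation between the fixed points: C = (-5.3 - 0) × 100 / (33 - 0) = -16.0606°C.
Then -16.0606 × 1.8 + 491.67 = 462.76°R.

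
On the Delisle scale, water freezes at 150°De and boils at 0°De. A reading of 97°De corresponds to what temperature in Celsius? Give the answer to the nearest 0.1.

35.3°C

Linear interpolation between the fixed points: C = (97 - 150) × 100 / (0 - 150) = 35.3333°C.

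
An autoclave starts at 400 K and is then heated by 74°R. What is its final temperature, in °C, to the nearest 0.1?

Initial temperature in Celsius: 400 - 273.15 = 126.8500°C.
The 74°R change is an interval, so only the factor 5/9 applies: +74 × 5/9 = +41.1111°C.
Final Celsius temperature: 126.8500 + 41.1111 = 167.9611°C.

168.0°C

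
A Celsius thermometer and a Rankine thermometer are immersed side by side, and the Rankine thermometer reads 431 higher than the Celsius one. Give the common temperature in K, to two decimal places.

Let x be the Celsius reading; then the Rankine reading is 1.8·x + 491.67.
(1.8·x + 491.67) - x = 431  ⇒  (0.8)·x = -60.67  ⇒  x = -75.8375°C.
In kelvin: -75.8375 + 273.15 = 197.31 K.

197.31 K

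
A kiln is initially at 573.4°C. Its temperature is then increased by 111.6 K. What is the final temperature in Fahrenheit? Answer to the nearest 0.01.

The 111.6 K change is an interval; Kelvin and Celsius degrees are the same size, so ΔC = +111.6°C.
Final Celsius temperature: 573.4000 + 111.6000 = 685.0000°C.
In Fahrenheit: 685.0000 × 1.8 + 32 = 1265.00°F.

1265.00°F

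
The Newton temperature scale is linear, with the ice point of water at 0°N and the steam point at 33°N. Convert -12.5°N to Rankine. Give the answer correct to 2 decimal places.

423.49°R

Linear interpolation between the fixed points: C = (-12.5 - 0) × 100 / (33 - 0) = -37.8788°C.
Then -37.8788 × 1.8 + 491.67 = 423.49°R.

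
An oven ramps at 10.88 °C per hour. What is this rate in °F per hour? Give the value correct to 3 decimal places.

19.584 °F/hour

The quantity depends on a temperature interval, so only the ratio of degree sizes applies; the offset between the scales is irrelevant.
A change of 1°C is a change of 1.8°F, so 10.88 × 1.8 = 19.584.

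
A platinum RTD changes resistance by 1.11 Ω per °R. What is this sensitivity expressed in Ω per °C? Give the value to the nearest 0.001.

The quantity depends on a temperature interval, so only the ratio of degree sizes applies; the offset between the scales is irrelevant.
A change of 1°C is a change of 1.8°R, so per °C the value is 1.11 × 1.8 = 1.998.

1.998 Ω per °C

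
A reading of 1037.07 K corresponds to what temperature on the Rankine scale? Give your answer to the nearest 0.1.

1866.7°R

In Celsius: 1037.07 - 273.15 = 763.9200°C.
In Rankine: 763.9200 × 1.8 + 491.67 = 1866.7°R.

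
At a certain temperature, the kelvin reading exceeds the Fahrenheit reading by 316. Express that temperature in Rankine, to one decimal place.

323.3°R

Let x be the Fahrenheit reading; then the kelvin reading is 5/9·x + 255.372.
(5/9·x + 255.372) - x = 316  ⇒  (-4/9)·x = 60.6278  ⇒  x = -136.4125°F.
In Celsius: (-136.4125 - 32) × 5/9 = -93.5625°C.
In Rankine: -93.5625 × 1.8 + 491.67 = 323.3°R.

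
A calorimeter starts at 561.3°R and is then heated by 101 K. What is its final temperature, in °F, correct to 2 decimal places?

Initial temperature in Celsius: (561.3 - 491.67) × 5/9 = 38.6833°C.
The 101 K change is an interval; Kelvin and Celsius degrees are the same size, so ΔC = +101°C.
Final Celsius temperature: 38.6833 + 101.0000 = 139.6833°C.
In Fahrenheit: 139.6833 × 1.8 + 32 = 283.43°F.

283.43°F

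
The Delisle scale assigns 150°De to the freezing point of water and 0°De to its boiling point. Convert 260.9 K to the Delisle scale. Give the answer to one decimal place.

First in Celsius: 260.9 - 273.15 = -12.2500°C.
Linearly onto the Delisle scale: 150 + (-12.2500 / 100) × (0 - 150) = 168.4°De.

168.4°De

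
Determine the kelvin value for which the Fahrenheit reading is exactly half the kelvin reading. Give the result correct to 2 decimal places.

Let K be the kelvin reading. The Fahrenheit reading is F = 1.8·K - 459.67.
Require F = 0.5·K: 1.8·K - 459.67 = 0.5·K.
(1.3)·K = 459.67  ⇒  K = 353.59.

353.59 K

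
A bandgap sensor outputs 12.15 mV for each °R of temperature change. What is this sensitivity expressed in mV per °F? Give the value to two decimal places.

12.15 mV per °F

The quantity depends on a temperature interval, so only the ratio of degree sizes applies; the offset between the scales is irrelevant.
A change of 1°F is a change of 1°R, so per °F the value is 12.15 × 1 = 12.15.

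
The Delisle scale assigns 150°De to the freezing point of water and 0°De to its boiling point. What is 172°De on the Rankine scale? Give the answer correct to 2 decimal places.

Linear interpolation between the fixed points: C = (172 - 150) × 100 / (0 - 150) = -14.6667°C.
Then -14.6667 × 1.8 + 491.67 = 465.27°R.

465.27°R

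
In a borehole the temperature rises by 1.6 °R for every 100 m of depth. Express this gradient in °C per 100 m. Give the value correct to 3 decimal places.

0.889 °C/100 m

Since only a temperature interval is involved, the additive offset between the scales drops out.
A change of 1°R is a change of 5/9°C, so 1.6 × 5/9 = 0.889.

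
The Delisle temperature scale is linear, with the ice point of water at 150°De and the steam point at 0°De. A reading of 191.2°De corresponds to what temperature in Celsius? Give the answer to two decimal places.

Linear interpolation between the fixed points: C = (191.2 - 150) × 100 / (0 - 150) = -27.4667°C.

-27.47°C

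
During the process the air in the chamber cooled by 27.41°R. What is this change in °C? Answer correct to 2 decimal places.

15.23°C

An interval of 1°R corresponds to 5/9°C.
27.41 × 5/9 = 15.23.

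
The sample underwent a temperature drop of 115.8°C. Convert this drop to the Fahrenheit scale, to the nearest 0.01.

Only the scale ratio 1.8 matters for a change in temperature.
115.8 × 1.8 = 208.44.

208.44°F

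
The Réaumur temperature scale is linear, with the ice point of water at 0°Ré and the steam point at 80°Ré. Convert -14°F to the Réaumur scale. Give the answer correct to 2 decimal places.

-20.44°Ré

First in Celsius: (-14 - 32) × 5/9 = -25.5556°C.
Linearly onto the Réaumur scale: 0 + (-25.5556 / 100) × (80 - 0) = -20.44°Ré.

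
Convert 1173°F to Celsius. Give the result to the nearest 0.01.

633.89°C

In Celsius: (1173 - 32) × 5/9 = 633.8889°C.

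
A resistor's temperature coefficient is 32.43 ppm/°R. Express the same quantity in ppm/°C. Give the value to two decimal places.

58.37 ppm/°C

Since only a temperature interval is involved, the additive offset between the scales drops out.
A change of 1°C is a change of 1.8°R, so per °C the value is 32.43 × 1.8 = 58.37.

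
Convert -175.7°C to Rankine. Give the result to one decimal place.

175.4°R

In Rankine: -175.7000 × 1.8 + 491.67 = 175.4°R.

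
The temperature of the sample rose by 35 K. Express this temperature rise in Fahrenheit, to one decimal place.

For a temperature interval the offset drops out; only the factor 1.8 applies.
35 × 1.8 = 63.0.

63.0°F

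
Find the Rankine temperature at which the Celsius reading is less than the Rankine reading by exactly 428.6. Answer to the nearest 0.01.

349.76°R

Let R be the Rankine reading. The Celsius reading is C = 5/9·R - 273.15.
Require C - R = -428.6: (-4/9)·R - 273.15 = -428.6.
R = (-428.6 + 273.15) / (-4/9) = 349.76.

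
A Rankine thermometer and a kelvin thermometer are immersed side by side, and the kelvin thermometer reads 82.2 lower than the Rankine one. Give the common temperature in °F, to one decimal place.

Let x be the Rankine reading; then the kelvin reading is 5/9·x.
(5/9·x) - x = -82.2  ⇒  (-4/9)·x = -82.2  ⇒  x = 184.9500°R.
In Celsius: (184.95 - 491.67) × 5/9 = -170.4000°C.
In Fahrenheit: -170.4000 × 1.8 + 32 = -274.7°F.

-274.7°F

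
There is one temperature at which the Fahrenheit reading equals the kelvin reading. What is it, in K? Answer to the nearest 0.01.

574.59 K

Let K be the kelvin reading. The Fahrenheit reading is F = 1.8·K - 459.67.
Set F = K: 1.8·K - 459.67 = K.
(0.8)·K = 459.67  ⇒  K = 574.59.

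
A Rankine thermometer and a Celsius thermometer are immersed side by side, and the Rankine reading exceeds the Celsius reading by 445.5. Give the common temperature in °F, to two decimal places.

Let x be the Rankine reading; then the Celsius reading is 5/9·x - 273.15.
(5/9·x - 273.15) - x = -445.5  ⇒  (-4/9)·x = -172.35  ⇒  x = 387.7875°R.
In Celsius: (387.7875 - 491.67) × 5/9 = -57.7125°C.
In Fahrenheit: -57.7125 × 1.8 + 32 = -71.88°F.

-71.88°F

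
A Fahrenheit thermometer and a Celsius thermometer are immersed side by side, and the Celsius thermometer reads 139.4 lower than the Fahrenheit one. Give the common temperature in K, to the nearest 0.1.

Let x be the Fahrenheit reading; then the Celsius reading is 5/9·x - 17.7778.
(5/9·x - 17.7778) - x = -139.4  ⇒  (-4/9)·x = -121.622  ⇒  x = 273.6500°F.
In Celsius: (273.65 - 32) × 5/9 = 134.2500°C.
In kelvin: 134.2500 + 273.15 = 407.4 K.

407.4 K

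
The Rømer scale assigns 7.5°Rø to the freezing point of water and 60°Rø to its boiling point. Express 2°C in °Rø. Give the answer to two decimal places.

Linearly onto the Rømer scale: 7.5 + (2.0000 / 100) × (60 - 7.5) = 8.55°Rø.

8.55°Rø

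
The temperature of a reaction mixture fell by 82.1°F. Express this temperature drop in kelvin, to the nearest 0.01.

45.61 K

An interval of 1°F corresponds to 5/9 K.
82.1 × 5/9 = 45.61.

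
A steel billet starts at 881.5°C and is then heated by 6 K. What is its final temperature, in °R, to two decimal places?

2089.17°R

The 6 K change is an interval; Kelvin and Celsius degrees are the same size, so ΔC = +6°C.
Final Celsius temperature: 881.5000 + 6.0000 = 887.5000°C.
In Rankine: 887.5000 × 1.8 + 491.67 = 2089.17°R.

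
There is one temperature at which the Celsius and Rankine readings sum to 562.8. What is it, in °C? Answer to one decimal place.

Let C be the Celsius reading. The Rankine reading is R = 1.8·C + 491.67.
Require C + R = 562.8: (2.8)·C + 491.67 = 562.8.
C = (562.8 - 491.67) / (2.8) = 25.4.

25.4°C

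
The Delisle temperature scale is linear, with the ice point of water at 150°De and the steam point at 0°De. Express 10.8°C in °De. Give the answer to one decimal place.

Linearly onto the Delisle scale: 150 + (10.8000 / 100) × (0 - 150) = 133.8°De.

133.8°De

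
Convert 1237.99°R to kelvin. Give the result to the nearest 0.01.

In Celsius: (1237.99 - 491.67) × 5/9 = 414.6222°C.
In kelvin: 414.6222 + 273.15 = 687.77 K.

687.77 K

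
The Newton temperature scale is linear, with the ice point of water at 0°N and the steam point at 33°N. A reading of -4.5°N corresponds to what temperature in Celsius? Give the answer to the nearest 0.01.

Linear interpolation between the fixed points: C = (-4.5 - 0) × 100 / (33 - 0) = -13.6364°C.

-13.64°C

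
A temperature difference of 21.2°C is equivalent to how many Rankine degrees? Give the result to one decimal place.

38.2°R

An interval of 1°C corresponds to 1.8°R.
21.2 × 1.8 = 38.2.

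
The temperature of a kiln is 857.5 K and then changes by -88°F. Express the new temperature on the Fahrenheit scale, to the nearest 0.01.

995.83°F

Initial temperature in Celsius: 857.5 - 273.15 = 584.3500°C.
The 88°F change is an interval, so only the factor 5/9 applies: -88 × 5/9 = -48.8889°C.
Final Celsius temperature: 584.3500 - 48.8889 = 535.4611°C.
In Fahrenheit: 535.4611 × 1.8 + 32 = 995.83°F.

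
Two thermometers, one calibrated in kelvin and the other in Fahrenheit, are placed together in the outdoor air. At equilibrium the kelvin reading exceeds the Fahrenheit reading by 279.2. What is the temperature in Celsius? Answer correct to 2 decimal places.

Let x be the kelvin reading; then the Fahrenheit reading is 1.8·x - 459.67.
(1.8·x - 459.67) - x = -279.2  ⇒  (0.8)·x = 180.47  ⇒  x = 225.5875 K.
In Celsius: 225.5875 - 273.15 = -47.56°C.

-47.56°C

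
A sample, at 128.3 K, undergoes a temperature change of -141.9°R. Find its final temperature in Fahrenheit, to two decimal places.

Initial temperature in Celsius: 128.3 - 273.15 = -144.8500°C.
The 141.9°R change is an interval, so only the factor 5/9 applies: -141.9 × 5/9 = -78.8333°C.
Final Celsius temperature: -144.8500 - 78.8333 = -223.6833°C.
In Fahrenheit: -223.6833 × 1.8 + 32 = -370.63°F.

-370.63°F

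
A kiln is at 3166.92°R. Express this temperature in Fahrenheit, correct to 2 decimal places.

In Celsius: (3166.92 - 491.67) × 5/9 = 1486.2500°C.
In Fahrenheit: 1486.2500 × 1.8 + 32 = 2707.25°F.

2707.25°F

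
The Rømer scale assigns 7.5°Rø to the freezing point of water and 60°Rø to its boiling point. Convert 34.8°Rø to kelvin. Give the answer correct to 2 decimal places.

Linear interpolation between the fixed points: C = (34.8 - 7.5) × 100 / (60 - 7.5) = 52.0000°C.
Then 52.0000 + 273.15 = 325.15 K.

325.15 K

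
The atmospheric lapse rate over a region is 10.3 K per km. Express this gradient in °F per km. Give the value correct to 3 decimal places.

18.540 °F/km

Since only a temperature interval is involved, the additive offset between the scales drops out.
A change of 1 K is a change of 1.8°F, so 10.3 × 1.8 = 18.540.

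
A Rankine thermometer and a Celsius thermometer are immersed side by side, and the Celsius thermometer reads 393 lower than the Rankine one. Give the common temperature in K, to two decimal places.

149.81 K

Let x be the Rankine reading; then the Celsius reading is 5/9·x - 273.15.
(5/9·x - 273.15) - x = -393  ⇒  (-4/9)·x = -119.85  ⇒  x = 269.6625°R.
In Celsius: (269.6625 - 491.67) × 5/9 = -123.3375°C.
In kelvin: -123.3375 + 273.15 = 149.81 K.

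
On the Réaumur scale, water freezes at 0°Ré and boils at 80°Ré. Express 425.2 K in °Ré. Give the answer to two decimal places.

First in Celsius: 425.2 - 273.15 = 152.0500°C.
Linearly onto the Réaumur scale: 0 + (152.0500 / 100) × (80 - 0) = 121.64°Ré.

121.64°Ré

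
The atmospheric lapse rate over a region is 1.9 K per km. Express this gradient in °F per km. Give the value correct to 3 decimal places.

The quantity depends on a temperature interval, so only the ratio of degree sizes applies; the offset between the scales is irrelevant.
A change of 1 K is a change of 1.8°F, so 1.9 × 1.8 = 3.420.

3.420 °F/km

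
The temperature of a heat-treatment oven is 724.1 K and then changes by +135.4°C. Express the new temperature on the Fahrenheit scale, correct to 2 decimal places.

1087.43°F

Initial temperature in Celsius: 724.1 - 273.15 = 450.9500°C.
Final Celsius temperature: 450.9500 + 135.4000 = 586.3500°C.
In Fahrenheit: 586.3500 × 1.8 + 32 = 1087.43°F.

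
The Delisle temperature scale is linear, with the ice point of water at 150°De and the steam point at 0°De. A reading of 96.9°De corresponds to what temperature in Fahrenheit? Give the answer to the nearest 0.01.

Linear interpolation between the fixed points: C = (96.9 - 150) × 100 / (0 - 150) = 35.4000°C.
Then 35.4000 × 1.8 + 32 = 95.72°F.

95.72°F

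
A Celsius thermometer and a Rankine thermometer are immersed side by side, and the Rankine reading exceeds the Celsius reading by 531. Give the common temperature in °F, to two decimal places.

Let x be the Celsius reading; then the Rankine reading is 1.8·x + 491.67.
(1.8·x + 491.67) - x = 531  ⇒  (0.8)·x = 39.33  ⇒  x = 49.1625°C.
In Fahrenheit: 49.1625 × 1.8 + 32 = 120.49°F.

120.49°F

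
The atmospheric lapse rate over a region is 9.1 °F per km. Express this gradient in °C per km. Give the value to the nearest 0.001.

5.056 °C/km

Since only a temperature interval is involved, the additive offset between the scales drops out.
A change of 1°F is a change of 5/9°C, so 9.1 × 5/9 = 5.056.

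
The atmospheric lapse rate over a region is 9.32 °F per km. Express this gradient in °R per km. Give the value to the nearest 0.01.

Since only a temperature interval is involved, the additive offset between the scales drops out.
A change of 1°F is a change of 1°R, so 9.32 × 1 = 9.32.

9.32 °R/km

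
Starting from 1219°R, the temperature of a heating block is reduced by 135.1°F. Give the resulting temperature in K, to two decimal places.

602.17 K

Initial temperature in Celsius: (1219 - 491.67) × 5/9 = 404.0722°C.
The 135.1°F change is an interval, so only the factor 5/9 applies: -135.1 × 5/9 = -75.0556°C.
Final Celsius temperature: 404.0722 - 75.0556 = 329.0167°C.
In kelvin: 329.0167 + 273.15 = 602.17 K.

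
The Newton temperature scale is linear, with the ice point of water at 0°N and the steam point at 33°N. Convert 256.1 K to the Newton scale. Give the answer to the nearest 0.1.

First in Celsius: 256.1 - 273.15 = -17.0500°C.
Linearly onto the Newton scale: 0 + (-17.0500 / 100) × (33 - 0) = -5.6°N.

-5.6°N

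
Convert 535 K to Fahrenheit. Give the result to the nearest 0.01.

In Celsius: 535 - 273.15 = 261.8500°C.
In Fahrenheit: 261.8500 × 1.8 + 32 = 503.33°F.

503.33°F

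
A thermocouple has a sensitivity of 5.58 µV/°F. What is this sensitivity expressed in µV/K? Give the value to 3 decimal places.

Since only a temperature interval is involved, the additive offset between the scales drops out.
A change of 1 K is a change of 1.8°F, so per K the value is 5.58 × 1.8 = 10.044.

10.044 µV/K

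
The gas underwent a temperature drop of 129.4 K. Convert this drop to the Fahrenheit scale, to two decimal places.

232.92°F

For a temperature interval the offset drops out; only the factor 1.8 applies.
129.4 × 1.8 = 232.92.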